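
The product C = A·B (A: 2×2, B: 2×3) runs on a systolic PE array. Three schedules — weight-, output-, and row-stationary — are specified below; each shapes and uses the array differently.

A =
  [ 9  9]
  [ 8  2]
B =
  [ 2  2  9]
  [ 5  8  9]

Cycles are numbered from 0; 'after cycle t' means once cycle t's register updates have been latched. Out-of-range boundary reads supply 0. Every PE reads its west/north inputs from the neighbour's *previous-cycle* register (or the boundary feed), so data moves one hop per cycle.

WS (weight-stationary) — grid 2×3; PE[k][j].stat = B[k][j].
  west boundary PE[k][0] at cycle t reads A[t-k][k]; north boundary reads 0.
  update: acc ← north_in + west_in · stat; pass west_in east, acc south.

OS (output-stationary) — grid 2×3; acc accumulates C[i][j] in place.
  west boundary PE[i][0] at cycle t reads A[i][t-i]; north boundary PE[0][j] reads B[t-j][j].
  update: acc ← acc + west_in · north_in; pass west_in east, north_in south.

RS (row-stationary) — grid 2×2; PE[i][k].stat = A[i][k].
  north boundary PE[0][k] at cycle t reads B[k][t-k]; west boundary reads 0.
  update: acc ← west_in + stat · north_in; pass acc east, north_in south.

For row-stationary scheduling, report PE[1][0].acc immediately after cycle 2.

RS on a 2×2 grid — tracing PE[1][0] and its feeders:
  0: (0,0).acc=18  regs=<18,2>
  0: (1,0).acc=0  regs=<0,0>
  1: (0,0).acc=18  regs=<18,2>
  1: (1,0).acc=16  regs=<16,2>
  2: (0,0).acc=81  regs=<81,9>
  2: (1,0).acc=16  regs=<16,2>

PE[1][0].acc = 16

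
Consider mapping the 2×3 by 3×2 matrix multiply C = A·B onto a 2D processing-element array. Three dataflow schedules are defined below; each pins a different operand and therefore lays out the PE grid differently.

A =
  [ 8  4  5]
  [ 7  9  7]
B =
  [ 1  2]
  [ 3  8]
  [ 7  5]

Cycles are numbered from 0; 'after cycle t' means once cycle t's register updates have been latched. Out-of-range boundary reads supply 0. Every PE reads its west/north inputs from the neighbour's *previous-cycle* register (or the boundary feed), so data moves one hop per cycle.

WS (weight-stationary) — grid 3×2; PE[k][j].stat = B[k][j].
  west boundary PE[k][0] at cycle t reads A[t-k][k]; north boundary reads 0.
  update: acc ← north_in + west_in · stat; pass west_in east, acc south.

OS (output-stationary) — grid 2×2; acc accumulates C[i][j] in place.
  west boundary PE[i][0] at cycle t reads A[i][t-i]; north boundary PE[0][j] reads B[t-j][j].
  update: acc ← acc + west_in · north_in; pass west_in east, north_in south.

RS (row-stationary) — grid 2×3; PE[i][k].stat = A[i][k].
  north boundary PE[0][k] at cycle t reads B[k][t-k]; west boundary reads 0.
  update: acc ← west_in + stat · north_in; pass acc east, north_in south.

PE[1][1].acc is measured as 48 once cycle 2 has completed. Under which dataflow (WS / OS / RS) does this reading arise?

WS [3×2] PE[1][1] across cycles:
  0: (1,1).acc=0  regs=<0,0>
  1: (1,1).acc=0  regs=<0,0>
  2: (1,1).acc=48  regs=<4,48>
OS [2×2] PE[1][1] across cycles:
  0: (1,1).acc=0  regs=<0,0>
  1: (1,1).acc=0  regs=<0,0>
  2: (1,1).acc=14  regs=<7,2>
RS [2×3] PE[1][1] across cycles:
  0: (1,1).acc=0  regs=<0,0>
  1: (1,1).acc=0  regs=<0,0>
  2: (1,1).acc=34  regs=<34,3>

dataflow = WS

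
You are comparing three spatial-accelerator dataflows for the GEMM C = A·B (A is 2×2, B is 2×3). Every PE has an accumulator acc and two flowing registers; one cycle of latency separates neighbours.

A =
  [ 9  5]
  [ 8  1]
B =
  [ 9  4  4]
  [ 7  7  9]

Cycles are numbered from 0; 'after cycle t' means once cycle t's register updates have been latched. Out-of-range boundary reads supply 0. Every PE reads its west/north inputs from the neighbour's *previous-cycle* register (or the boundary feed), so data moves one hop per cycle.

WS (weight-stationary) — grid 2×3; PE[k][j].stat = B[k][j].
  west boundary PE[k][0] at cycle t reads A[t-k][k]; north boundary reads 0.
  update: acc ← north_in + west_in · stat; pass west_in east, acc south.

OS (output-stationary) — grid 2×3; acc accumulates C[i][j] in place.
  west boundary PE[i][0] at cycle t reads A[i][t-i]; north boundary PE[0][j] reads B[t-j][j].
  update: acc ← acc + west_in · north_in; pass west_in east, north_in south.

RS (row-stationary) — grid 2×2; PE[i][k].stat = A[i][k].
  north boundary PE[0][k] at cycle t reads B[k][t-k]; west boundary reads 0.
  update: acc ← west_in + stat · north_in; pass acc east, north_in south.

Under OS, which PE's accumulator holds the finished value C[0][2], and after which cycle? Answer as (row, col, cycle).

(row, col, cycle) = (0, 2, 3)

OS — PE[0][2] is where C[0][2] collects:
  after 0 — PE[0][2] acc=0, pass-E 0, pass-S 0
  after 1 — PE[0][2] acc=0, pass-E 0, pass-S 0
  after 2 — PE[0][2] acc=36, pass-E 9, pass-S 4
  after 3 — PE[0][2] acc=81, pass-E 5, pass-S 9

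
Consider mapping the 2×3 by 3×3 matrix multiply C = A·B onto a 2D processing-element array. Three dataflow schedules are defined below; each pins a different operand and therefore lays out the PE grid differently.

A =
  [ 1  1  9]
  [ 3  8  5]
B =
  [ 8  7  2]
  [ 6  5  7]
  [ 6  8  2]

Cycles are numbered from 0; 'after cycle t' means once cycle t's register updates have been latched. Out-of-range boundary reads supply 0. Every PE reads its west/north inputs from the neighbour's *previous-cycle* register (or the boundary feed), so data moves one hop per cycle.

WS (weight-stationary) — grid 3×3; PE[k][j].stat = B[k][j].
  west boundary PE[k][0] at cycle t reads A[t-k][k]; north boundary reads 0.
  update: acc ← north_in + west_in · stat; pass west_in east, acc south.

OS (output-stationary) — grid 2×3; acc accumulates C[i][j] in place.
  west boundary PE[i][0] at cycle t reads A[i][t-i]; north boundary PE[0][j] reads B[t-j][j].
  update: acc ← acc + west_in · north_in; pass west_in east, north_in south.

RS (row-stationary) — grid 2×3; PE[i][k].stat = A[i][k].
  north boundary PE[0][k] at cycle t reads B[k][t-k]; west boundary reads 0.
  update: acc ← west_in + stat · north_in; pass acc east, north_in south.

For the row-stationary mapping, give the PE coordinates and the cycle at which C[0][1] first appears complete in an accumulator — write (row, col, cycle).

(row, col, cycle) = (0, 2, 3)

RS: C[0][1] accumulates in PE[0][2]:
  0: (0,2).acc=0  regs=<0,0>
  1: (0,2).acc=0  regs=<0,0>
  2: (0,2).acc=68  regs=<68,6>
  3: (0,2).acc=84  regs=<84,8>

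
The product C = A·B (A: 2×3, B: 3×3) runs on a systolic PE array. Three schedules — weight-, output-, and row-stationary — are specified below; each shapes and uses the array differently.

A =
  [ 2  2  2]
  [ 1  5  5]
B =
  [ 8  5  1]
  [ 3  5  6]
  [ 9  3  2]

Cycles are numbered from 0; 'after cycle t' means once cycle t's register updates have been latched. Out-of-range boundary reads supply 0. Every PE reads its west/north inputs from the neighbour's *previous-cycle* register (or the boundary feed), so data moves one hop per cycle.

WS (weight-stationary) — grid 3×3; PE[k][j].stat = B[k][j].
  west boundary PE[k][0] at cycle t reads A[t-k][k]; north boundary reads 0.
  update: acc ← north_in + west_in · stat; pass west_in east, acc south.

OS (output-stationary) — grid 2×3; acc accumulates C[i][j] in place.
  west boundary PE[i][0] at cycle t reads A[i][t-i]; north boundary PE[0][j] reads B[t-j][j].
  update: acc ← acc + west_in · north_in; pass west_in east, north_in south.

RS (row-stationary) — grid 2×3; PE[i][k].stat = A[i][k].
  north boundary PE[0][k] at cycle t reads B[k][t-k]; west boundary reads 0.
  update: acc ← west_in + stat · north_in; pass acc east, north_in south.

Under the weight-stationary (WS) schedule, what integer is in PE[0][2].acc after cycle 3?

PE[0][2].acc = 1

WS (3×3). Following PE[0][2] plus its west/north inputs:
  cycle 0: PE[0][1] → acc 0, east 0, south 0
  cycle 0: PE[0][2] → acc 0, east 0, south 0
  cycle 1: PE[0][1] → acc 10, east 2, south 10
  cycle 1: PE[0][2] → acc 0, east 0, south 0
  cycle 2: PE[0][1] → acc 5, east 1, south 5
  cycle 2: PE[0][2] → acc 2, east 2, south 2
  cycle 3: PE[0][1] → acc 0, east 0, south 0
  cycle 3: PE[0][2] → acc 1, east 1, south 1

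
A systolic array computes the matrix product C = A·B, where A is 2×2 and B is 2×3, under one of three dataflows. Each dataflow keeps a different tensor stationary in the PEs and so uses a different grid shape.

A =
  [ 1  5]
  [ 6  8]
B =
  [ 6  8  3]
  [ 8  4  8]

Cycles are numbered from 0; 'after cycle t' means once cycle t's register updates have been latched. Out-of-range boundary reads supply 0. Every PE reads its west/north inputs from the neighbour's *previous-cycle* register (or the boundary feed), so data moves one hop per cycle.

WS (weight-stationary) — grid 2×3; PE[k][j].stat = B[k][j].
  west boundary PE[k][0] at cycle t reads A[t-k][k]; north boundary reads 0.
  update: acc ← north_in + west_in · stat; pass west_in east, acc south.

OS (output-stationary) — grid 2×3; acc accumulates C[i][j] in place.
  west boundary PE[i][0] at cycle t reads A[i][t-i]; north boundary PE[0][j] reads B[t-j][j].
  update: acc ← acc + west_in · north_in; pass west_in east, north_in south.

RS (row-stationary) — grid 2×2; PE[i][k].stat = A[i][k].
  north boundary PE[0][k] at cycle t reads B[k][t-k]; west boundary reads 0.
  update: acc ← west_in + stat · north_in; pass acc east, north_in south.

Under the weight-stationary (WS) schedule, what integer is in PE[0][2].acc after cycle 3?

PE[0][2].acc = 18

WS 2×3: PE[0][2] cycle-by-cycle (with neighbour feeds):
  cycle 0: PE[0][1] → acc 0, east 0, south 0
  cycle 0: PE[0][2] → acc 0, east 0, south 0
  cycle 1: PE[0][1] → acc 8, east 1, south 8
  cycle 1: PE[0][2] → acc 0, east 0, south 0
  cycle 2: PE[0][1] → acc 48, east 6, south 48
  cycle 2: PE[0][2] → acc 3, east 1, south 3
  cycle 3: PE[0][1] → acc 0, east 0, south 0
  cycle 3: PE[0][2] → acc 18, east 6, south 18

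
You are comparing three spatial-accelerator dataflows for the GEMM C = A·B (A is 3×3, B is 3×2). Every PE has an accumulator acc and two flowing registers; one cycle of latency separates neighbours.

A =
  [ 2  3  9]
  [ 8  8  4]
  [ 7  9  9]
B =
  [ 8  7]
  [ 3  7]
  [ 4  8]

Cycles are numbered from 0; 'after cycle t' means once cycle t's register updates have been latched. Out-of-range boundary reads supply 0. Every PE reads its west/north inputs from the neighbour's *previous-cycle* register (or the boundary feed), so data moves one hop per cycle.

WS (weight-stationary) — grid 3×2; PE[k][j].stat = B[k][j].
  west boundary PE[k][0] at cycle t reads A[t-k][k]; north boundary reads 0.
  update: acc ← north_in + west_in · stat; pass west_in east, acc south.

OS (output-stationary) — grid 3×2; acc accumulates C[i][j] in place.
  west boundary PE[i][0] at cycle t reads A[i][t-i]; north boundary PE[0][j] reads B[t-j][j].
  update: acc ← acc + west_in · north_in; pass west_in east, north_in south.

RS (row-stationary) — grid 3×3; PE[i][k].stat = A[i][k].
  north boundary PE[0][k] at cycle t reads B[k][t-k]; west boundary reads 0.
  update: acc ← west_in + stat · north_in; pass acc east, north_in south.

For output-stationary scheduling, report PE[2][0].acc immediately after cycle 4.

Tracing OS — 3×2 array, target PE[2][0]:
  [0] (1,0) acc=0 (h:0 v:0)
  [0] (2,0) acc=0 (h:0 v:0)
  [1] (1,0) acc=64 (h:8 v:8)
  [1] (2,0) acc=0 (h:0 v:0)
  [2] (1,0) acc=88 (h:8 v:3)
  [2] (2,0) acc=56 (h:7 v:8)
  [3] (1,0) acc=104 (h:4 v:4)
  [3] (2,0) acc=83 (h:9 v:3)
  [4] (1,0) acc=104 (h:0 v:0)
  [4] (2,0) acc=119 (h:9 v:4)

PE[2][0].acc = 119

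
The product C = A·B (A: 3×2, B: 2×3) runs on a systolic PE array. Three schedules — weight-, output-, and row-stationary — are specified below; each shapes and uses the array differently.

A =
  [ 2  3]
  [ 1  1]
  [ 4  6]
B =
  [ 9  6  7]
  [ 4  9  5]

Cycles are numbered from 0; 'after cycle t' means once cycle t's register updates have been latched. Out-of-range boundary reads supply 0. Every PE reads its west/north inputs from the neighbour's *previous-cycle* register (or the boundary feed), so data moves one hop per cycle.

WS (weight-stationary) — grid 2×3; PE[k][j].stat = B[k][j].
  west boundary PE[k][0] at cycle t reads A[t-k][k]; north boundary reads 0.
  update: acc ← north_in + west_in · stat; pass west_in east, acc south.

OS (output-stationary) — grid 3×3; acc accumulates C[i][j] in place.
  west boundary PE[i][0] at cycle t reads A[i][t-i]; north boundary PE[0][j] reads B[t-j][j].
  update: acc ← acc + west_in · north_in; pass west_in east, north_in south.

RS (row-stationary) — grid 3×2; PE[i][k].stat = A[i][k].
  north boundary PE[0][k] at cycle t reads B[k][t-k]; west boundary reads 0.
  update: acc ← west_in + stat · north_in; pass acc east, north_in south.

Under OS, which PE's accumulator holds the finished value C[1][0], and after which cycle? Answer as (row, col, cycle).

Under OS, C[1][0] lands at PE[1][0]:
  step 0 · PE1,0: acc=0; fwd→0 fwd↓0
  step 1 · PE1,0: acc=9; fwd→1 fwd↓9
  step 2 · PE1,0: acc=13; fwd→1 fwd↓4

(row, col, cycle) = (1, 0, 2)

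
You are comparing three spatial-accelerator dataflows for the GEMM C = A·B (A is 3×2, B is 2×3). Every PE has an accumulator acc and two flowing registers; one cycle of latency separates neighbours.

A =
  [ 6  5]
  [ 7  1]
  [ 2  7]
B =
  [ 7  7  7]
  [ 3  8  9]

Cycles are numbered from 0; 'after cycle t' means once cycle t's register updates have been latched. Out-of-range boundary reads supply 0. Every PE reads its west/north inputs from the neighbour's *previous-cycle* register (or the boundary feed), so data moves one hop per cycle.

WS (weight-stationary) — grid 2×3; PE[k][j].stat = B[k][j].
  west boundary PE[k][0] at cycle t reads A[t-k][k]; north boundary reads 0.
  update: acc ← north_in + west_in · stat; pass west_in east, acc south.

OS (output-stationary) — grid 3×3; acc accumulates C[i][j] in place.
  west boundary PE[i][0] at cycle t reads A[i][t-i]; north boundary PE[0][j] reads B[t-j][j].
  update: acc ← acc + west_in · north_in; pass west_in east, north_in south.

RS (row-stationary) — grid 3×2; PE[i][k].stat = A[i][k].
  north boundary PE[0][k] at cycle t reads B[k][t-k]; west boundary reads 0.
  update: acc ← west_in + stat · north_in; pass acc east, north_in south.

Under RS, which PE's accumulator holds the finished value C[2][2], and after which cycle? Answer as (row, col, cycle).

(row, col, cycle) = (2, 1, 5)

RS — PE[2][1] is where C[2][2] collects:
  step 0 · PE2,1: acc=0; fwd→0 fwd↓0
  step 1 · PE2,1: acc=0; fwd→0 fwd↓0
  step 2 · PE2,1: acc=0; fwd→0 fwd↓0
  step 3 · PE2,1: acc=35; fwd→35 fwd↓3
  step 4 · PE2,1: acc=70; fwd→70 fwd↓8
  step 5 · PE2,1: acc=77; fwd→77 fwd↓9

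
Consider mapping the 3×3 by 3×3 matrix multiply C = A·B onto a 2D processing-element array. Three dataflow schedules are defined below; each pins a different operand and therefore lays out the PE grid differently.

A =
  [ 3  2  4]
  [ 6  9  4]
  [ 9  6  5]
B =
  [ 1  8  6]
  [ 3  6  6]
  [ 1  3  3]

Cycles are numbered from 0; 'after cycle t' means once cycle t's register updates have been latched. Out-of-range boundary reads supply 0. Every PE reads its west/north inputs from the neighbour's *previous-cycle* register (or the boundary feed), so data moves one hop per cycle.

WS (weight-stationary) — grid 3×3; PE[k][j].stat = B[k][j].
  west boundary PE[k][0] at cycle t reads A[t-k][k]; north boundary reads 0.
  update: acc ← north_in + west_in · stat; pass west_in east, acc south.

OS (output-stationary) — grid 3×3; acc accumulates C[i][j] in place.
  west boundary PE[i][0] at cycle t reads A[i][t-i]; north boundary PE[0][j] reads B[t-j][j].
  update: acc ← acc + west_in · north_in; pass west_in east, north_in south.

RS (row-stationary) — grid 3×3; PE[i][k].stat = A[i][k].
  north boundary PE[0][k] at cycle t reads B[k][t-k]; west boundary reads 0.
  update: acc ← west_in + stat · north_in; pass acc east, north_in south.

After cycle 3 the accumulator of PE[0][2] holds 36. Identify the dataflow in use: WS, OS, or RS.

— WS: 3×3; PE[0][2] trace:
  cycle 0: PE[0][2] → acc 0, east 0, south 0
  cycle 1: PE[0][2] → acc 0, east 0, south 0
  cycle 2: PE[0][2] → acc 18, east 3, south 18
  cycle 3: PE[0][2] → acc 36, east 6, south 36
— OS: 3×3; PE[0][2] trace:
  cycle 0: PE[0][2] → acc 0, east 0, south 0
  cycle 1: PE[0][2] → acc 0, east 0, south 0
  cycle 2: PE[0][2] → acc 18, east 3, south 6
  cycle 3: PE[0][2] → acc 30, east 2, south 6
— RS: 3×3; PE[0][2] trace:
  cycle 0: PE[0][2] → acc 0, east 0, south 0
  cycle 1: PE[0][2] → acc 0, east 0, south 0
  cycle 2: PE[0][2] → acc 13, east 13, south 1
  cycle 3: PE[0][2] → acc 48, east 48, south 3

dataflow = WS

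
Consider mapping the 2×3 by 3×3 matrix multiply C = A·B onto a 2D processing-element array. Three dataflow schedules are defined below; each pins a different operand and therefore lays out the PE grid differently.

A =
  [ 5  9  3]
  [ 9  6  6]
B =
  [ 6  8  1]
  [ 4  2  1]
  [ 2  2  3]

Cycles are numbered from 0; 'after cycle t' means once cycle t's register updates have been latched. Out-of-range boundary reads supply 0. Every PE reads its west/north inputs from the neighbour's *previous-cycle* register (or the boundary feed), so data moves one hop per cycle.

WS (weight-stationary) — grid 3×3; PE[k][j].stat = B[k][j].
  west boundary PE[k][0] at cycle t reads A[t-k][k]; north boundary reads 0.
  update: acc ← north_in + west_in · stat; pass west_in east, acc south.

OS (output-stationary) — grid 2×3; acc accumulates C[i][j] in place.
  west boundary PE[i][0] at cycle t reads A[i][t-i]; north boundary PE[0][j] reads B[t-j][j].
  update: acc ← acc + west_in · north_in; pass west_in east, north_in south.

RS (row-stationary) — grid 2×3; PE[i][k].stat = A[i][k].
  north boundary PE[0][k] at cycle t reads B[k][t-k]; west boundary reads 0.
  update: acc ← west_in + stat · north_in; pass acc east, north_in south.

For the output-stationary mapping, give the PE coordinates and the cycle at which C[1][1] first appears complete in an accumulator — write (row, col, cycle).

OS — PE[1][1] is where C[1][1] collects:
  t=0 PE[1][1]: acc=0 h=0 v=0
  t=1 PE[1][1]: acc=0 h=0 v=0
  t=2 PE[1][1]: acc=72 h=9 v=8
  t=3 PE[1][1]: acc=84 h=6 v=2
  t=4 PE[1][1]: acc=96 h=6 v=2

(row, col, cycle) = (1, 1, 4)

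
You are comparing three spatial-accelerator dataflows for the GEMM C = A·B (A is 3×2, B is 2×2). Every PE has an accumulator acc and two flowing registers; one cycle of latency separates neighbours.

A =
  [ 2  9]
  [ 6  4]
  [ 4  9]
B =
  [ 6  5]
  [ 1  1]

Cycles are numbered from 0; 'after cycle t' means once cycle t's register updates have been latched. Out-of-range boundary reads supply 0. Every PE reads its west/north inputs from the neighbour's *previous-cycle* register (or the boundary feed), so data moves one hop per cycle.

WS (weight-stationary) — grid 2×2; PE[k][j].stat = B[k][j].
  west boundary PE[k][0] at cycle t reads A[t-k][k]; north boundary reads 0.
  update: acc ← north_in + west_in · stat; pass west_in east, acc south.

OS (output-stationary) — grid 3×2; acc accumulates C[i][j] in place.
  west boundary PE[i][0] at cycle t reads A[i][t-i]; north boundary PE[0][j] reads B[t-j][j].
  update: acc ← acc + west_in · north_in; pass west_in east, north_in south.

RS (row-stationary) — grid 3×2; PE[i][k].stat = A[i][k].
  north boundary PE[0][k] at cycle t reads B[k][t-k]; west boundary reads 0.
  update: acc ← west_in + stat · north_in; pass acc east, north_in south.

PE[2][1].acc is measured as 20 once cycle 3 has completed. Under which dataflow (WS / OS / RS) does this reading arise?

dataflow = OS

WS (2×2): PE[2][1] does not exist.
OS (3×2 grid), PE[2][1]:
  after 0 — PE[2][1] acc=0, pass-E 0, pass-S 0
  after 1 — PE[2][1] acc=0, pass-E 0, pass-S 0
  after 2 — PE[2][1] acc=0, pass-E 0, pass-S 0
  after 3 — PE[2][1] acc=20, pass-E 4, pass-S 5
RS (3×2 grid), PE[2][1]:
  after 0 — PE[2][1] acc=0, pass-E 0, pass-S 0
  after 1 — PE[2][1] acc=0, pass-E 0, pass-S 0
  after 2 — PE[2][1] acc=0, pass-E 0, pass-S 0
  after 3 — PE[2][1] acc=33, pass-E 33, pass-S 1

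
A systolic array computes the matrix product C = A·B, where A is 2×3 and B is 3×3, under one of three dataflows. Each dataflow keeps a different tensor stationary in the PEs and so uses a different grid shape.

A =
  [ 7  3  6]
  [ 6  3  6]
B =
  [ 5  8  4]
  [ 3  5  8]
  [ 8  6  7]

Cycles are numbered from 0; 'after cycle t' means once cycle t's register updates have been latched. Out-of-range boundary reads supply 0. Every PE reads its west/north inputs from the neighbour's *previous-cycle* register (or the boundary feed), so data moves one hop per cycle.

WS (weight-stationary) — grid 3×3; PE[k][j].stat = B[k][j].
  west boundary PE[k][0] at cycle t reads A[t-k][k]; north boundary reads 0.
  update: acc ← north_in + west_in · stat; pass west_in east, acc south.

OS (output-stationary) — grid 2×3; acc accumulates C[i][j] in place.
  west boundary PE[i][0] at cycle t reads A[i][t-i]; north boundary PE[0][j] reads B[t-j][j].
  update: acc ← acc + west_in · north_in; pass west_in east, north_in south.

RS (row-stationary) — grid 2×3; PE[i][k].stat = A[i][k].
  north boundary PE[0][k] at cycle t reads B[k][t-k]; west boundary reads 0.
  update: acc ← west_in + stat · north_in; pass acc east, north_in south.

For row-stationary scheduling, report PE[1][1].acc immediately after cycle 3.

RS on a 2×3 grid — tracing PE[1][1] and its feeders:
  @0  [0,1]  acc 0  |  →0  ↓0
  @0  [1,0]  acc 0  |  →0  ↓0
  @0  [1,1]  acc 0  |  →0  ↓0
  @1  [0,1]  acc 44  |  →44  ↓3
  @1  [1,0]  acc 30  |  →30  ↓5
  @1  [1,1]  acc 0  |  →0  ↓0
  @2  [0,1]  acc 71  |  →71  ↓5
  @2  [1,0]  acc 48  |  →48  ↓8
  @2  [1,1]  acc 39  |  →39  ↓3
  @3  [0,1]  acc 52  |  →52  ↓8
  @3  [1,0]  acc 24  |  →24  ↓4
  @3  [1,1]  acc 63  |  →63  ↓5

PE[1][1].acc = 63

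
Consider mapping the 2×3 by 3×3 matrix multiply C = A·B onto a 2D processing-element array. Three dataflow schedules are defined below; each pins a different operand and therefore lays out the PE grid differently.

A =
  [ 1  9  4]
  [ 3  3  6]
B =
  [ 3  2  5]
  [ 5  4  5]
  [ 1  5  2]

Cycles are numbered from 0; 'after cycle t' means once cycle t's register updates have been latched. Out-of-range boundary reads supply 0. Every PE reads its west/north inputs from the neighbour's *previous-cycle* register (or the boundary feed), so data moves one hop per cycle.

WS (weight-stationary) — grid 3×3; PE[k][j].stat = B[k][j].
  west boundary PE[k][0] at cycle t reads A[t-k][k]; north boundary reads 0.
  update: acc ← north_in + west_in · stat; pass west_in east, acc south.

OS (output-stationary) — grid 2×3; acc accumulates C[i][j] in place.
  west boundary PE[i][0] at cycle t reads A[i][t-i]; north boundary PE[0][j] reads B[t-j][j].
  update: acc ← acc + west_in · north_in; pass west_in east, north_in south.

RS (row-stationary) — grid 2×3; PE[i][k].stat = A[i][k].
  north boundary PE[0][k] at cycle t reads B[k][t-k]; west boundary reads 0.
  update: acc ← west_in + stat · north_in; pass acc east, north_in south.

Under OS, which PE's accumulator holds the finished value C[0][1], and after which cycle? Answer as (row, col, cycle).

(row, col, cycle) = (0, 1, 3)

OS: C[0][1] accumulates in PE[0][1]:
  c0 r0c1: 0 / 0 / 0
  c1 r0c1: 2 / 1 / 2
  c2 r0c1: 38 / 9 / 4
  c3 r0c1: 58 / 4 / 5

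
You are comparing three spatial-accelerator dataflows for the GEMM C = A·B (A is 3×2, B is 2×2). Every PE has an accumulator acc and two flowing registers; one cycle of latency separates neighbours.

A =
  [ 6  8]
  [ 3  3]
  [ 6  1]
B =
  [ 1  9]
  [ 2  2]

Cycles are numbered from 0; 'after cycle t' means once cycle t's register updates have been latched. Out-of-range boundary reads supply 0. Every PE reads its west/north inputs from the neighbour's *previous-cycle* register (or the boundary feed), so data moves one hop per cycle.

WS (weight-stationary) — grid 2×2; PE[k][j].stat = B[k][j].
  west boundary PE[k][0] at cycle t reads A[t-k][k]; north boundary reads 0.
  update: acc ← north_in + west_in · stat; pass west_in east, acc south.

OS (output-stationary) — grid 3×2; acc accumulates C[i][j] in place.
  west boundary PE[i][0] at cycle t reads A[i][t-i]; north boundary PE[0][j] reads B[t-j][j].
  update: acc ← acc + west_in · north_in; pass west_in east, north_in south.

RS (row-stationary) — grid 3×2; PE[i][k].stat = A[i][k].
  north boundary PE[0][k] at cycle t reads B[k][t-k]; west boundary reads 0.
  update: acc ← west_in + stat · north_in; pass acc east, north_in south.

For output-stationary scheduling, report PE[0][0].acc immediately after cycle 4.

PE[0][0].acc = 22

OS 3×2: PE[0][0] cycle-by-cycle (with neighbour feeds):
  @0  [0,0]  acc 6  |  →6  ↓1
  @1  [0,0]  acc 22  |  →8  ↓2
  @2  [0,0]  acc 22  |  →0  ↓0
  @3  [0,0]  acc 22  |  →0  ↓0
  @4  [0,0]  acc 22  |  →0  ↓0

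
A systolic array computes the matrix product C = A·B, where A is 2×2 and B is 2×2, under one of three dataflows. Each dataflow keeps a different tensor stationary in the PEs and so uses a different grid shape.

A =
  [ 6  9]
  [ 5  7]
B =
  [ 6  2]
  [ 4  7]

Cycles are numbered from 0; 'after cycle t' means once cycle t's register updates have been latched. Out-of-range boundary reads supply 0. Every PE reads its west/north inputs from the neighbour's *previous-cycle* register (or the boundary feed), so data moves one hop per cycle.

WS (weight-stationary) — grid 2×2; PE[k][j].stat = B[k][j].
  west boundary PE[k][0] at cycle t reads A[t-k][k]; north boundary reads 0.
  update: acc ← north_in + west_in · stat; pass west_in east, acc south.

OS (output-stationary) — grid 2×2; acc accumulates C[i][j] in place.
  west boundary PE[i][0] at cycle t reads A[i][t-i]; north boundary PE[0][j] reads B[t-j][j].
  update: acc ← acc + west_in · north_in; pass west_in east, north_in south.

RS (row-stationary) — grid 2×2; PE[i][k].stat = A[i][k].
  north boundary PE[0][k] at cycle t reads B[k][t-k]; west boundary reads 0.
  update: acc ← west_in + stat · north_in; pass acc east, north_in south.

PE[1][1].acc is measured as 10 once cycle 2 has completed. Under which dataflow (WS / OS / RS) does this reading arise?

Under WS (2×2), PE[1][1]:
  @0  [1,1]  acc 0  |  →0  ↓0
  @1  [1,1]  acc 0  |  →0  ↓0
  @2  [1,1]  acc 75  |  →9  ↓75
Under OS (2×2), PE[1][1]:
  @0  [1,1]  acc 0  |  →0  ↓0
  @1  [1,1]  acc 0  |  →0  ↓0
  @2  [1,1]  acc 10  |  →5  ↓2
Under RS (2×2), PE[1][1]:
  @0  [1,1]  acc 0  |  →0  ↓0
  @1  [1,1]  acc 0  |  →0  ↓0
  @2  [1,1]  acc 58  |  →58  ↓4

dataflow = OS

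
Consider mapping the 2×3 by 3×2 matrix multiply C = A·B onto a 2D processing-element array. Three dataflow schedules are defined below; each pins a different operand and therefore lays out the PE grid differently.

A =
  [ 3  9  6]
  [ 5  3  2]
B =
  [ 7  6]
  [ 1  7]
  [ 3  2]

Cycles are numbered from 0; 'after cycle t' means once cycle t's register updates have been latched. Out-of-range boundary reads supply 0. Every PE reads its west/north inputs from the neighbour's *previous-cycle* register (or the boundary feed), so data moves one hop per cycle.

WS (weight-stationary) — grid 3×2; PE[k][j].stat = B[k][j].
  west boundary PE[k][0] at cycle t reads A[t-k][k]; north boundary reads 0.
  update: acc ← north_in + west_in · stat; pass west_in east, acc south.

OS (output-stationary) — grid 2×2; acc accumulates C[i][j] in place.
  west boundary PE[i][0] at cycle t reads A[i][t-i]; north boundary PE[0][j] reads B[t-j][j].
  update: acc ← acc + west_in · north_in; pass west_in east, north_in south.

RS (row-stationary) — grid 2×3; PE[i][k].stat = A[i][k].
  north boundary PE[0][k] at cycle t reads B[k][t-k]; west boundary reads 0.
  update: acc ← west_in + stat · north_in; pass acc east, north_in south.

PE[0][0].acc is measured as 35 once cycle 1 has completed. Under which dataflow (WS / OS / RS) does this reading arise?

WS [3×2] PE[0][0] across cycles:
  t=0 PE[0][0]: acc=21 h=3 v=21
  t=1 PE[0][0]: acc=35 h=5 v=35
OS [2×2] PE[0][0] across cycles:
  t=0 PE[0][0]: acc=21 h=3 v=7
  t=1 PE[0][0]: acc=30 h=9 v=1
RS [2×3] PE[0][0] across cycles:
  t=0 PE[0][0]: acc=21 h=21 v=7
  t=1 PE[0][0]: acc=18 h=18 v=6

dataflow = WS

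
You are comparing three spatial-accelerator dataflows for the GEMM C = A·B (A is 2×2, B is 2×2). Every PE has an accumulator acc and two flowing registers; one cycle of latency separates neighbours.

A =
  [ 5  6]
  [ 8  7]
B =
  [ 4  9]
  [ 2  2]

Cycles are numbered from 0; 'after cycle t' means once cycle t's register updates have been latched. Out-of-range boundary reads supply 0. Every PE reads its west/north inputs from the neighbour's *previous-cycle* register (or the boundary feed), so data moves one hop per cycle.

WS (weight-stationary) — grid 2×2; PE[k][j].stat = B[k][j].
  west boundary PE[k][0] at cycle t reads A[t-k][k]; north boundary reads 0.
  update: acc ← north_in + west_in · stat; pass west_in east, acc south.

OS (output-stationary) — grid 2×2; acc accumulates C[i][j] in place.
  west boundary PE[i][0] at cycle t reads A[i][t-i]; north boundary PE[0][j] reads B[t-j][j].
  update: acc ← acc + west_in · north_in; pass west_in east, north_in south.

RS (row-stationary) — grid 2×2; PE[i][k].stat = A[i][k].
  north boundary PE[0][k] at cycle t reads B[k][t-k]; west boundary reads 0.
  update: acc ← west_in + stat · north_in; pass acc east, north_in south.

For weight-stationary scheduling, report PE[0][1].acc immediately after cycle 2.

WS 2×2: PE[0][1] cycle-by-cycle (with neighbour feeds):
  cycle 0: PE[0][0] → acc 20, east 5, south 20
  cycle 0: PE[0][1] → acc 0, east 0, south 0
  cycle 1: PE[0][0] → acc 32, east 8, south 32
  cycle 1: PE[0][1] → acc 45, east 5, south 45
  cycle 2: PE[0][0] → acc 0, east 0, south 0
  cycle 2: PE[0][1] → acc 72, east 8, south 72

PE[0][1].acc = 72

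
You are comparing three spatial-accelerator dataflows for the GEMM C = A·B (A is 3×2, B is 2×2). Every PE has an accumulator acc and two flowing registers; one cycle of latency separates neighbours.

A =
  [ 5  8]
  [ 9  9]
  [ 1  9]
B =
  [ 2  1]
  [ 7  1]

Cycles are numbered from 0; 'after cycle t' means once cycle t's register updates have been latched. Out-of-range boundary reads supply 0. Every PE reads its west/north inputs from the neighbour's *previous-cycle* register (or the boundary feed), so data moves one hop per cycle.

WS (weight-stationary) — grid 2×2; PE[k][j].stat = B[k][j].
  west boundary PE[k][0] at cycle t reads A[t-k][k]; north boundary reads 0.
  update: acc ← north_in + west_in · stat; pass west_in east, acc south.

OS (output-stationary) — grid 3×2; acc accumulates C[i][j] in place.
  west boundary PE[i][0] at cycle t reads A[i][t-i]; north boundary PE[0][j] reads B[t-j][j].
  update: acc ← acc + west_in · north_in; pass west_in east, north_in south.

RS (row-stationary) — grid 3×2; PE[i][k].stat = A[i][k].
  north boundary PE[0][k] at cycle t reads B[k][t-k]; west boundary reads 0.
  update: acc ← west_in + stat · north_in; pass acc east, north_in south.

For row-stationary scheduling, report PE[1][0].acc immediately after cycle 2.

PE[1][0].acc = 9

RS 3×2: PE[1][0] cycle-by-cycle (with neighbour feeds):
  0: (0,0).acc=10  regs=<10,2>
  0: (1,0).acc=0  regs=<0,0>
  1: (0,0).acc=5  regs=<5,1>
  1: (1,0).acc=18  regs=<18,2>
  2: (0,0).acc=0  regs=<0,0>
  2: (1,0).acc=9  regs=<9,1>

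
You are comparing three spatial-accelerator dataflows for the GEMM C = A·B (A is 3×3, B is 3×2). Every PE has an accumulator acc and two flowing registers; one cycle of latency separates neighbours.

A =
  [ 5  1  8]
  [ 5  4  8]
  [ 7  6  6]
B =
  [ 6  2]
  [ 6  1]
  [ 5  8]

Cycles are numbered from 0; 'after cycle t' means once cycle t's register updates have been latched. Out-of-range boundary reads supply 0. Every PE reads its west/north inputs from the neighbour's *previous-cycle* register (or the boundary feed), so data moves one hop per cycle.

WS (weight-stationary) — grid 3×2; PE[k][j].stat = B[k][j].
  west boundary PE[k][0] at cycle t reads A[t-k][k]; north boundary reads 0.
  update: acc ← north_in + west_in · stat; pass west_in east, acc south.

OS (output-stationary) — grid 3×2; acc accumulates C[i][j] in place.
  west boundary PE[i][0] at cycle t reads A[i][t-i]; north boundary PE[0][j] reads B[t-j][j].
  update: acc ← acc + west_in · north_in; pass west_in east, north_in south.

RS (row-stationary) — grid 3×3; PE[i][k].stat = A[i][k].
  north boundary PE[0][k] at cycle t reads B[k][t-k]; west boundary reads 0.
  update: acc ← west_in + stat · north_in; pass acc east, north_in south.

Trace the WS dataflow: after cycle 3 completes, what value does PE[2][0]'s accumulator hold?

WS on a 3×2 grid — tracing PE[2][0] and its feeders:
  c0 r1c0: 0 / 0 / 0
  c0 r2c0: 0 / 0 / 0
  c1 r1c0: 36 / 1 / 36
  c1 r2c0: 0 / 0 / 0
  c2 r1c0: 54 / 4 / 54
  c2 r2c0: 76 / 8 / 76
  c3 r1c0: 78 / 6 / 78
  c3 r2c0: 94 / 8 / 94

PE[2][0].acc = 94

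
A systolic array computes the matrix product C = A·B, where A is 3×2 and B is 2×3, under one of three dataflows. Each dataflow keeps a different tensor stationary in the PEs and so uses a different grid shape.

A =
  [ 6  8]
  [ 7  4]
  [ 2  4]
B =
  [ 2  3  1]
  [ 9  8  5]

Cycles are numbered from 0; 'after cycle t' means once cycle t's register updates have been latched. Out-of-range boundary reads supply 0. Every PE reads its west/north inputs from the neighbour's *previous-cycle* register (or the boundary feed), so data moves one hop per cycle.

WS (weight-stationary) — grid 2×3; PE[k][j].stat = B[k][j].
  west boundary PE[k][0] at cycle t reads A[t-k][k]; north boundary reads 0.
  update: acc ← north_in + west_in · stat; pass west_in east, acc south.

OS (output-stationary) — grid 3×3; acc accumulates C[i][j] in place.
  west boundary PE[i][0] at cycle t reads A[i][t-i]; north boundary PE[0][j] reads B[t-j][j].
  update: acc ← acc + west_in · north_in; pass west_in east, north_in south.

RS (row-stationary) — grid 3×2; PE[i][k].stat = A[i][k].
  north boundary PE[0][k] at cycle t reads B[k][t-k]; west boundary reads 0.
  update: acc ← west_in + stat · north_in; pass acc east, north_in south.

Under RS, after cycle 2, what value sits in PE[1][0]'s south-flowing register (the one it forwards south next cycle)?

RS (3×2). Following PE[1][0] plus its west/north inputs:
  t=0 PE[0][0]: acc=12 h=12 v=2
  t=0 PE[1][0]: acc=0 h=0 v=0
  t=1 PE[0][0]: acc=18 h=18 v=3
  t=1 PE[1][0]: acc=14 h=14 v=2
  t=2 PE[0][0]: acc=6 h=6 v=1
  t=2 PE[1][0]: acc=21 h=21 v=3

register = 3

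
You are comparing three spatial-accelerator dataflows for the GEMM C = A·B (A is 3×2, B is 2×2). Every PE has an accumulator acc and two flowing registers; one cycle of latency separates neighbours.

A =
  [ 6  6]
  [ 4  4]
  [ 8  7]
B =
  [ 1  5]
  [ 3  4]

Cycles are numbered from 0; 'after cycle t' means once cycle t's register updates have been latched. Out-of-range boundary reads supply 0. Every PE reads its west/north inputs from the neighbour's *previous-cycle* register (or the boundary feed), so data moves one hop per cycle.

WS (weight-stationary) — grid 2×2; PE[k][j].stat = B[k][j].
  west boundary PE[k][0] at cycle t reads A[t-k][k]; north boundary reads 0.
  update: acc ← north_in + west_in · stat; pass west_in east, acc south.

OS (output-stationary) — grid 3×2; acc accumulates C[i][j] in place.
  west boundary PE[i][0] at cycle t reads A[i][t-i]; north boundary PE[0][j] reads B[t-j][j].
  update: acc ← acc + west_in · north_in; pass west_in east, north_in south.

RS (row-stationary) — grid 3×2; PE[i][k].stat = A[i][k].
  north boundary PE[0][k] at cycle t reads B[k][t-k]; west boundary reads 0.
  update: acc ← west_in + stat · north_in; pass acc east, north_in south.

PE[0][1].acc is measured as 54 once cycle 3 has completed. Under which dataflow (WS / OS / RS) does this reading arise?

WS (2×2 grid), PE[0][1]:
  after 0 — PE[0][1] acc=0, pass-E 0, pass-S 0
  after 1 — PE[0][1] acc=30, pass-E 6, pass-S 30
  after 2 — PE[0][1] acc=20, pass-E 4, pass-S 20
  after 3 — PE[0][1] acc=40, pass-E 8, pass-S 40
OS (3×2 grid), PE[0][1]:
  after 0 — PE[0][1] acc=0, pass-E 0, pass-S 0
  after 1 — PE[0][1] acc=30, pass-E 6, pass-S 5
  after 2 — PE[0][1] acc=54, pass-E 6, pass-S 4
  after 3 — PE[0][1] acc=54, pass-E 0, pass-S 0
RS (3×2 grid), PE[0][1]:
  after 0 — PE[0][1] acc=0, pass-E 0, pass-S 0
  after 1 — PE[0][1] acc=24, pass-E 24, pass-S 3
  after 2 — PE[0][1] acc=54, pass-E 54, pass-S 4
  after 3 — PE[0][1] acc=0, pass-E 0, pass-S 0

dataflow = OS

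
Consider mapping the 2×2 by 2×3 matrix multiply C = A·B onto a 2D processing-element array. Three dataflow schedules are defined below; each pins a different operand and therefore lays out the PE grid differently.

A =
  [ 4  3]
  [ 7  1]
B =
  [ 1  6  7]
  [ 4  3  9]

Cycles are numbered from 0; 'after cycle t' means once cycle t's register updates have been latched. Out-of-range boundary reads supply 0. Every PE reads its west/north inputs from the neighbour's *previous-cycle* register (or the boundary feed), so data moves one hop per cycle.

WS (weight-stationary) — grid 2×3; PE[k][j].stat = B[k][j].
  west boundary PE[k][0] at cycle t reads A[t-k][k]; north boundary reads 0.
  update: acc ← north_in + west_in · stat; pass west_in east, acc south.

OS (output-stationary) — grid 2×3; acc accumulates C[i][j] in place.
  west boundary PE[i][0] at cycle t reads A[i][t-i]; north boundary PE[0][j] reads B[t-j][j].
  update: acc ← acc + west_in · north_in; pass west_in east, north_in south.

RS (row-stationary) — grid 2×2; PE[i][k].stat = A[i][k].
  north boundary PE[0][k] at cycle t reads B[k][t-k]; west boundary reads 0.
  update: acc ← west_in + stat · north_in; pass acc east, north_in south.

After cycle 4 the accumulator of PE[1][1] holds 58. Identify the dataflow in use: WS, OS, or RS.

Under WS (2×3), PE[1][1]:
  c0 r1c1: 0 / 0 / 0
  c1 r1c1: 0 / 0 / 0
  c2 r1c1: 33 / 3 / 33
  c3 r1c1: 45 / 1 / 45
  c4 r1c1: 0 / 0 / 0
Under OS (2×3), PE[1][1]:
  c0 r1c1: 0 / 0 / 0
  c1 r1c1: 0 / 0 / 0
  c2 r1c1: 42 / 7 / 6
  c3 r1c1: 45 / 1 / 3
  c4 r1c1: 45 / 0 / 0
Under RS (2×2), PE[1][1]:
  c0 r1c1: 0 / 0 / 0
  c1 r1c1: 0 / 0 / 0
  c2 r1c1: 11 / 11 / 4
  c3 r1c1: 45 / 45 / 3
  c4 r1c1: 58 / 58 / 9

dataflow = RS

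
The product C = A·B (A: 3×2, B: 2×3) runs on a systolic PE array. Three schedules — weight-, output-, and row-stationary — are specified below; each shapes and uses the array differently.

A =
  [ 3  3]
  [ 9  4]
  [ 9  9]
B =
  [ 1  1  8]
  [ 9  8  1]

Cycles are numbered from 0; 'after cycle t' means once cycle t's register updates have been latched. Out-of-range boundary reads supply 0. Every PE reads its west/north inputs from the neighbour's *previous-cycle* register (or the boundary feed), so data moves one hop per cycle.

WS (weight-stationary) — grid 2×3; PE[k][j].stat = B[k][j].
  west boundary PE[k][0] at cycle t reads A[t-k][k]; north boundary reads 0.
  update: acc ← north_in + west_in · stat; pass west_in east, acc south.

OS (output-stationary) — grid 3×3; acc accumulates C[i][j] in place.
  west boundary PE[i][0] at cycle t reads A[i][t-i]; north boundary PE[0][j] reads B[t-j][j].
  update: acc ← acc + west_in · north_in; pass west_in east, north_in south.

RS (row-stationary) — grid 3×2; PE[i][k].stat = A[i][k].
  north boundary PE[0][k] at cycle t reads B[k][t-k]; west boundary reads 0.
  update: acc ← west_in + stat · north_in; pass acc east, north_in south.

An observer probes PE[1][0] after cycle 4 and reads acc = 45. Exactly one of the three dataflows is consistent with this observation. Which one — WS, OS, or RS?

dataflow = OS

WS [2×3] PE[1][0] across cycles:
  @0  [1,0]  acc 0  |  →0  ↓0
  @1  [1,0]  acc 30  |  →3  ↓30
  @2  [1,0]  acc 45  |  →4  ↓45
  @3  [1,0]  acc 90  |  →9  ↓90
  @4  [1,0]  acc 0  |  →0  ↓0
OS [3×3] PE[1][0] across cycles:
  @0  [1,0]  acc 0  |  →0  ↓0
  @1  [1,0]  acc 9  |  →9  ↓1
  @2  [1,0]  acc 45  |  →4  ↓9
  @3  [1,0]  acc 45  |  →0  ↓0
  @4  [1,0]  acc 45  |  →0  ↓0
RS [3×2] PE[1][0] across cycles:
  @0  [1,0]  acc 0  |  →0  ↓0
  @1  [1,0]  acc 9  |  →9  ↓1
  @2  [1,0]  acc 9  |  →9  ↓1
  @3  [1,0]  acc 72  |  →72  ↓8
  @4  [1,0]  acc 0  |  →0  ↓0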